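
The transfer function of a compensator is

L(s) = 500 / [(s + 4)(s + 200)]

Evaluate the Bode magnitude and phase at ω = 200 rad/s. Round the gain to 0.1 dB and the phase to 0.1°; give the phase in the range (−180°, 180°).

At s = jω = j200:
pole (s+4): 4 + j200 → |·| = √(4²+200²) = √40016 ≈ 200.04, ∠ = arctan(200/4) ≈ 88.85°
pole (s+200): 200 + j200 → |·| = √(200²+200²) = √80000 ≈ 282.84, ∠ = arctan(200/200) ≈ 45.00°
|L| = 500 / 56579 ≈ 0.0088372
Gain = 20 log₁₀(0.0088372) ≈ -41.07 dB
∠L = 0.00° − 133.85° = -133.85°

-41.1 dB, -133.9°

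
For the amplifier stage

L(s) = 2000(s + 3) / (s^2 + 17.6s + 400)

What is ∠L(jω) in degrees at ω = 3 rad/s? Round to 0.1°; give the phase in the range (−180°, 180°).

37.3°

At s = jω = j3:
zero (s+3): 3 + j3 → |·| = √(3²+3²) = √18 ≈ 4.2426, ∠ = arctan(3/3) ≈ 45.00°
quadratic: (j3)² + 17.6·j3 + 400 = 391 + j52.8 → |·| ≈ 394.55, ∠ ≈ 7.69°
∠L = 45.00° − 7.69° = 37.31°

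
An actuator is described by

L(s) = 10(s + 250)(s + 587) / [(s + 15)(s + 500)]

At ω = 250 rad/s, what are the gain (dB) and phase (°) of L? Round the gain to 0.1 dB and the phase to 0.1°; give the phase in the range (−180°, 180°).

At s = jω = j250:
zero (s+250): 250 + j250 → |·| = √(250²+250²) = √125000 ≈ 353.55, ∠ = arctan(250/250) ≈ 45.00°
zero (s+587): 587 + j250 → |·| = √(587²+250²) = √407069 ≈ 638.02, ∠ = arctan(250/587) ≈ 23.07°
pole (s+15): 15 + j250 → |·| = √(15²+250²) = √62725 ≈ 250.45, ∠ = arctan(250/15) ≈ 86.57°
pole (s+500): 500 + j250 → |·| = √(500²+250²) = √312500 ≈ 559.02, ∠ = arctan(250/500) ≈ 26.57°
|L| = 10 · 2.2557e+05 / 1.4001e+05 ≈ 16.111
Gain = 20 log₁₀(16.111) ≈ 24.14 dB
∠L = 68.07° − 113.14° = -45.07°

24.1 dB, -45.1°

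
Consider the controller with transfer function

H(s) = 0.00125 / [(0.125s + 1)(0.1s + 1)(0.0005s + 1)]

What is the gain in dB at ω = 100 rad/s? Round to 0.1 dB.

At ω = 100 rad/s:
pole (1 + j100·0.125) = 1 + j12.5 → |·| ≈ 12.54, ∠ ≈ 85.43°
pole (1 + j100·0.1) = 1 + j10 → |·| ≈ 10.05, ∠ ≈ 84.29°
pole (1 + j100·0.0005) = 1 + j0.05 → |·| ≈ 1.0012, ∠ ≈ 2.86°
|H| = 0.00125 · 1 / (12.54 · 10.05 · 1.0012) ≈ 9.9066e-06
Gain = 20 log₁₀(9.9066e-06) ≈ -100.08 dB

-100.1 dB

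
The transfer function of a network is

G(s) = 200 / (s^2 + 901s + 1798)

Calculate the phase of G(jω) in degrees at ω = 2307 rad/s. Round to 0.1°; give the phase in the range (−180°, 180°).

-158.7°

Substitute s = j2307:
Numerator: 200 = 200 + j0
Denominator: (j2307)^2 + 901(j2307) + 1798 = -5320451 + j2078607
|N| = √(200² + 0²) ≈ 200, ∠N ≈ 0.00°
|D| = √(5320451² + 2078607²) ≈ 5.7121e+06, ∠D ≈ 158.66°
∠G = 0.00° − 158.66° = -158.66°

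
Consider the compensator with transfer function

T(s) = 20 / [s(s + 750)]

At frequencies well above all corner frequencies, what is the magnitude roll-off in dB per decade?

Each pole contributes −20 dB/decade at high frequency; each zero contributes +20 dB/decade.
Net: 0 zero(s) − 2 pole(s) → -40 dB/decade.

-40 dB/decade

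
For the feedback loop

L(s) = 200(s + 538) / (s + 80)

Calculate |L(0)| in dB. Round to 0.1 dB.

L(0) = 200·538 / (80) = 1345
20 log₁₀(1345) ≈ 62.57 dB

62.6 dB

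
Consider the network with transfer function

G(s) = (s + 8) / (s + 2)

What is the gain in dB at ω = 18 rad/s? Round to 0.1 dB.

0.7 dB

Substitute s = j18:
Numerator: (j18) + 8 = 8 + j18
Denominator: (j18) + 2 = 2 + j18
|N| = √(8² + 18²) ≈ 19.698, ∠N ≈ 66.04°
|D| = √(2² + 18²) ≈ 18.111, ∠D ≈ 83.66°
|G| = 19.698 / 18.111 ≈ 1.0876
Gain = 20 log₁₀(1.0876) ≈ 0.73 dB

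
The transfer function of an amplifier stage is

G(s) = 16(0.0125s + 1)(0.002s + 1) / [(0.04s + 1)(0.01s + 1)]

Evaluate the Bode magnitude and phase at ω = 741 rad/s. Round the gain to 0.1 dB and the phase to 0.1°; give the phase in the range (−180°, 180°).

At ω = 741 rad/s:
zero (1 + j741·0.0125) = 1 + j9.2625 → |·| ≈ 9.3163, ∠ ≈ 83.84°
zero (1 + j741·0.002) = 1 + j1.482 → |·| ≈ 1.7878, ∠ ≈ 55.99°
pole (1 + j741·0.04) = 1 + j29.64 → |·| ≈ 29.657, ∠ ≈ 88.07°
pole (1 + j741·0.01) = 1 + j7.41 → |·| ≈ 7.4772, ∠ ≈ 82.31°
|G| = 16 · 9.3163 · 1.7878 / (29.657 · 7.4772) ≈ 1.2018
Gain = 20 log₁₀(1.2018) ≈ 1.60 dB
∠G = (83.84° + 55.99°) − (88.07° + 82.31°) = -30.55°

1.6 dB, -30.6°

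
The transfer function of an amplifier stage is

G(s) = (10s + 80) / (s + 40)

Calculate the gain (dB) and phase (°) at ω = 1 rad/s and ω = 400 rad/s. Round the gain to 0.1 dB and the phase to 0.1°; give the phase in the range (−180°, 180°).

Substitute s = j1:
Numerator: 10(j1) + 80 = 80 + j10
Denominator: (j1) + 40 = 40 + j1
|N| = √(80² + 10²) ≈ 80.623, ∠N ≈ 7.13°
|D| = √(40² + 1²) ≈ 40.012, ∠D ≈ 1.43°
|G| = 80.623 / 40.012 ≈ 2.015
Gain = 20 log₁₀(2.015) ≈ 6.09 dB
∠G = 7.13° − 1.43° = 5.70°

Substitute s = j400:
Numerator: 10(j400) + 80 = 80 + j4000
Denominator: (j400) + 40 = 40 + j400
|N| = √(80² + 4000²) ≈ 4000.8, ∠N ≈ 88.85°
|D| = √(40² + 400²) ≈ 402, ∠D ≈ 84.29°
|G| = 4000.8 / 402 ≈ 9.9522
Gain = 20 log₁₀(9.9522) ≈ 19.96 dB
∠G = 88.85° − 84.29° = 4.56°

ω = 1: 6.1 dB, 5.7°; ω = 400: 20.0 dB, 4.6°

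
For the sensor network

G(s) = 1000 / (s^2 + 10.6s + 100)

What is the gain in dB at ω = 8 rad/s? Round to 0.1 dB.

20.7 dB

At s = jω = j8:
quadratic: (j8)² + 10.6·j8 + 100 = 36 + j84.8 → |·| ≈ 92.125, ∠ ≈ 67.00°
|G| = 1000 / 92.125 ≈ 10.855
Gain = 20 log₁₀(10.855) ≈ 20.71 dB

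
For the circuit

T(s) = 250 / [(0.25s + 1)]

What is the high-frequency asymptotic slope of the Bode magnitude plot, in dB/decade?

Each pole contributes −20 dB/decade at high frequency; each zero contributes +20 dB/decade.
Net: 0 zero(s) − 1 pole(s) → -20 dB/decade.

-20 dB/decade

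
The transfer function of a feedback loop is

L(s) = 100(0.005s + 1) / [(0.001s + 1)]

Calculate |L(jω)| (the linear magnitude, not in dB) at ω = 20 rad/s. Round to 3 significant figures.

At ω = 20 rad/s:
zero (1 + j20·0.005) = 1 + j0.1 → |·| ≈ 1.005, ∠ ≈ 5.71°
pole (1 + j20·0.001) = 1 + j0.02 → |·| ≈ 1.0002, ∠ ≈ 1.15°
|L| = 100 · 1.005 / (1.0002) ≈ 100.48

100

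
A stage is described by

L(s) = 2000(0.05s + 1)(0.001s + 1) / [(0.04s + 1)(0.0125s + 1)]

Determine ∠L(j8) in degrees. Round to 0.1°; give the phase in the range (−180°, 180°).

-1.2°

At ω = 8 rad/s:
zero (1 + j8·0.05) = 1 + j0.4 → |·| ≈ 1.077, ∠ ≈ 21.80°
zero (1 + j8·0.001) = 1 + j0.008 → |·| ≈ 1, ∠ ≈ 0.46°
pole (1 + j8·0.04) = 1 + j0.32 → |·| ≈ 1.05, ∠ ≈ 17.74°
pole (1 + j8·0.0125) = 1 + j0.1 → |·| ≈ 1.005, ∠ ≈ 5.71°
∠L = (21.80° + 0.46°) − (17.74° + 5.71°) = -1.19°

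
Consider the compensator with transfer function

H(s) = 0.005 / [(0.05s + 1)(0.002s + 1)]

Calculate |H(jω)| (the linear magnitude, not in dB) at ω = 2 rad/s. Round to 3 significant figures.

At ω = 2 rad/s:
pole (1 + j2·0.05) = 1 + j0.1 → |·| ≈ 1.005, ∠ ≈ 5.71°
pole (1 + j2·0.002) = 1 + j0.004 → |·| ≈ 1, ∠ ≈ 0.23°
|H| = 0.005 · 1 / (1.005 · 1) ≈ 0.0049751

0.00498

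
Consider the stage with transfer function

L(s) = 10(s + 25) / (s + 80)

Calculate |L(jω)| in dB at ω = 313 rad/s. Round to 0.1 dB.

At s = jω = j313:
zero (s+25): 25 + j313 → |·| = √(25²+313²) = √98594 ≈ 314, ∠ = arctan(313/25) ≈ 85.43°
pole (s+80): 80 + j313 → |·| = √(80²+313²) = √104369 ≈ 323.06, ∠ = arctan(313/80) ≈ 75.66°
|L| = 10 · 314 / 323.06 ≈ 9.7196
Gain = 20 log₁₀(9.7196) ≈ 19.75 dB

19.8 dB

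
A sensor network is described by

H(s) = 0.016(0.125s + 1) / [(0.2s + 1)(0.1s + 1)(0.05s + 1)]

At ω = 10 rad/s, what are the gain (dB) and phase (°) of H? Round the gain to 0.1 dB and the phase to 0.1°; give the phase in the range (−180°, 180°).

At ω = 10 rad/s:
zero (1 + j10·0.125) = 1 + j1.25 → |·| ≈ 1.6008, ∠ ≈ 51.34°
pole (1 + j10·0.2) = 1 + j2 → |·| ≈ 2.2361, ∠ ≈ 63.43°
pole (1 + j10·0.1) = 1 + j1 → |·| ≈ 1.4142, ∠ ≈ 45.00°
pole (1 + j10·0.05) = 1 + j0.5 → |·| ≈ 1.118, ∠ ≈ 26.57°
|H| = 0.016 · 1.6008 / (2.2361 · 1.4142 · 1.118) ≈ 0.0072446
Gain = 20 log₁₀(0.0072446) ≈ -42.80 dB
∠H = (51.34°) − (63.43° + 45.00° + 26.57°) = -83.66°

-42.8 dB, -83.7°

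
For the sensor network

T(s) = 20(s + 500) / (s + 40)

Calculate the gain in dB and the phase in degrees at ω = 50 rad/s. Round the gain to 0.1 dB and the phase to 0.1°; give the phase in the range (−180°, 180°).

At s = jω = j50:
zero (s+500): 500 + j50 → |·| = √(500²+50²) = √252500 ≈ 502.49, ∠ = arctan(50/500) ≈ 5.71°
pole (s+40): 40 + j50 → |·| = √(40²+50²) = √4100 ≈ 64.031, ∠ = arctan(50/40) ≈ 51.34°
|T| = 20 · 502.49 / 64.031 ≈ 156.95
Gain = 20 log₁₀(156.95) ≈ 43.92 dB
∠T = 5.71° − 51.34° = -45.63°

43.9 dB, -45.6°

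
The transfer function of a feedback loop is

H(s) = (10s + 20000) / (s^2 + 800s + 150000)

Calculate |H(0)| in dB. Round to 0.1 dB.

-17.5 dB

H(0) = 20000 / 150000 ≈ 0.13333
20 log₁₀(0.13333) ≈ -17.50 dB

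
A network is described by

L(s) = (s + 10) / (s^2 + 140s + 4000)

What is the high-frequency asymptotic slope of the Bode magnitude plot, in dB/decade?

-20 dB/decade

Each pole contributes −20 dB/decade at high frequency; each zero contributes +20 dB/decade.
Net: 1 zero(s) − 2 pole(s) → -20 dB/decade.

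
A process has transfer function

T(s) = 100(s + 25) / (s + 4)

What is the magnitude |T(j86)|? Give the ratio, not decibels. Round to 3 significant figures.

104

At s = jω = j86:
zero (s+25): 25 + j86 → |·| = √(25²+86²) = √8021 ≈ 89.56, ∠ = arctan(86/25) ≈ 73.79°
pole (s+4): 4 + j86 → |·| = √(4²+86²) = √7412 ≈ 86.093, ∠ = arctan(86/4) ≈ 87.34°
|T| = 100 · 89.56 / 86.093 ≈ 104.03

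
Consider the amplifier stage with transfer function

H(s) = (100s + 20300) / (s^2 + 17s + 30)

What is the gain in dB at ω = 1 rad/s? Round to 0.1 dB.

55.6 dB

Substitute s = j1:
Numerator: 100(j1) + 20300 = 20300 + j100
Denominator: (j1)^2 + 17(j1) + 30 = 29 + j17
|N| = √(20300² + 100²) ≈ 20300, ∠N ≈ 0.28°
|D| = √(29² + 17²) ≈ 33.615, ∠D ≈ 30.38°
|H| = 20300 / 33.615 ≈ 603.9
Gain = 20 log₁₀(603.9) ≈ 55.62 dB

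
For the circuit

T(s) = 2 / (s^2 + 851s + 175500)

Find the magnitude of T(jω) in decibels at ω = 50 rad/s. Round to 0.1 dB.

-99.0 dB

Substitute s = j50:
Numerator: 2 = 2 + j0
Denominator: (j50)^2 + 851(j50) + 175500 = 173000 + j42550
|N| = √(2² + 0²) ≈ 2, ∠N ≈ 0.00°
|D| = √(173000² + 42550²) ≈ 1.7816e+05, ∠D ≈ 13.82°
|T| = 2 / 1.7816e+05 ≈ 1.1226e-05
Gain = 20 log₁₀(1.1226e-05) ≈ -99.00 dB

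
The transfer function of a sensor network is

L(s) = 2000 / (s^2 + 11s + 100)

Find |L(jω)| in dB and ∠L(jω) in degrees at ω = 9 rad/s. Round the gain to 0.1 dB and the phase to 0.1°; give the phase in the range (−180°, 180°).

At s = jω = j9:
quadratic: (j9)² + 11·j9 + 100 = 19 + j99 → |·| ≈ 100.81, ∠ ≈ 79.14°
|L| = 2000 / 100.81 ≈ 19.839
Gain = 20 log₁₀(19.839) ≈ 25.95 dB
∠L = 0.00° − 79.14° = -79.14°

26.0 dB, -79.1°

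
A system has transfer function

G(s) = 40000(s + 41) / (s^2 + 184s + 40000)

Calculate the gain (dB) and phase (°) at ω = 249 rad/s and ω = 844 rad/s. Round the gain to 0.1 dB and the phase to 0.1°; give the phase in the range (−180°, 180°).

ω = 249: 46.0 dB, -35.0°; ω = 844: 33.8 dB, -79.8°

At s = jω = j249:
zero (s+41): 41 + j249 → |·| = √(41²+249²) = √63682 ≈ 252.35, ∠ = arctan(249/41) ≈ 80.65°
quadratic: (j249)² + 184·j249 + 40000 = -22001 + j45816 → |·| ≈ 50825, ∠ ≈ 115.65°
|G| = 40000 · 252.35 / 50825 ≈ 198.6
Gain = 20 log₁₀(198.6) ≈ 45.96 dB
∠G = 80.65° − 115.65° = -35.00°

At s = jω = j844:
zero (s+41): 41 + j844 → |·| = √(41²+844²) = √714017 ≈ 845, ∠ = arctan(844/41) ≈ 87.22°
quadratic: (j844)² + 184·j844 + 40000 = -672336 + j155296 → |·| ≈ 6.9004e+05, ∠ ≈ 166.99°
|G| = 40000 · 845 / 6.9004e+05 ≈ 48.983
Gain = 20 log₁₀(48.983) ≈ 33.80 dB
∠G = 87.22° − 166.99° = -79.77°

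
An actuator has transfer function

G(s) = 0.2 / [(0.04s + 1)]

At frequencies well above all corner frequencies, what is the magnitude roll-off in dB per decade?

Each pole contributes −20 dB/decade at high frequency; each zero contributes +20 dB/decade.
Net: 0 zero(s) − 1 pole(s) → -20 dB/decade.

-20 dB/decade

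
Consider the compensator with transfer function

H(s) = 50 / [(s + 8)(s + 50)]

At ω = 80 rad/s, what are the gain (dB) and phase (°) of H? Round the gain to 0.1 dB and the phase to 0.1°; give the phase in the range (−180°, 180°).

-43.6 dB, -142.3°

At s = jω = j80:
pole (s+8): 8 + j80 → |·| = √(8²+80²) = √6464 ≈ 80.399, ∠ = arctan(80/8) ≈ 84.29°
pole (s+50): 50 + j80 → |·| = √(50²+80²) = √8900 ≈ 94.34, ∠ = arctan(80/50) ≈ 57.99°
|H| = 50 / 7584.8 ≈ 0.0065921
Gain = 20 log₁₀(0.0065921) ≈ -43.62 dB
∠H = 0.00° − 142.28° = -142.28°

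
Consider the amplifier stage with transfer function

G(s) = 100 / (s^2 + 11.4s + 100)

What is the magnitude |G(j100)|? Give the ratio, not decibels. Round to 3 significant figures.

0.0100

At s = jω = j100:
quadratic: (j100)² + 11.4·j100 + 100 = -9900 + j1140 → |·| ≈ 9965.4, ∠ ≈ 173.43°
|G| = 100 / 9965.4 ≈ 0.010035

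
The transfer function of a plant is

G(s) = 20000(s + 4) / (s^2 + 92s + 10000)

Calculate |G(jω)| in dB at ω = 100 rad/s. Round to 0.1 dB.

At s = jω = j100:
zero (s+4): 4 + j100 → |·| = √(4²+100²) = √10016 ≈ 100.08, ∠ = arctan(100/4) ≈ 87.71°
quadratic: (j100)² + 92·j100 + 10000 = 0 + j9200 → |·| ≈ 9200, ∠ ≈ 90.00°
|G| = 20000 · 100.08 / 9200 ≈ 217.57
Gain = 20 log₁₀(217.57) ≈ 46.75 dB

46.8 dB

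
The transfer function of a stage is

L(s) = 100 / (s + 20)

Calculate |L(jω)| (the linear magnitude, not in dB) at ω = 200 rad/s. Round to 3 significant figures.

Substitute s = j200:
Numerator: 100 = 100 + j0
Denominator: (j200) + 20 = 20 + j200
|N| = √(100² + 0²) ≈ 100, ∠N ≈ 0.00°
|D| = √(20² + 200²) ≈ 201, ∠D ≈ 84.29°
|L| = 100 / 201 ≈ 0.49751

0.498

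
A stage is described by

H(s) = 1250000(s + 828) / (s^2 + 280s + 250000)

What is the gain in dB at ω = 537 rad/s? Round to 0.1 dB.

78.0 dB

At s = jω = j537:
zero (s+828): 828 + j537 → |·| = √(828²+537²) = √973953 ≈ 986.89, ∠ = arctan(537/828) ≈ 32.97°
quadratic: (j537)² + 280·j537 + 250000 = -38369 + j150360 → |·| ≈ 1.5518e+05, ∠ ≈ 104.32°
|H| = 1250000 · 986.89 / 1.5518e+05 ≈ 7949.6
Gain = 20 log₁₀(7949.6) ≈ 78.01 dB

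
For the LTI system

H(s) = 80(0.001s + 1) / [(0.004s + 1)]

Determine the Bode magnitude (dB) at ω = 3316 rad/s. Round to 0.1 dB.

26.4 dB

At ω = 3316 rad/s:
zero (1 + j3316·0.001) = 1 + j3.316 → |·| ≈ 3.4635, ∠ ≈ 73.22°
pole (1 + j3316·0.004) = 1 + j13.264 → |·| ≈ 13.302, ∠ ≈ 85.69°
|H| = 80 · 3.4635 / (13.302) ≈ 20.83
Gain = 20 log₁₀(20.83) ≈ 26.37 dB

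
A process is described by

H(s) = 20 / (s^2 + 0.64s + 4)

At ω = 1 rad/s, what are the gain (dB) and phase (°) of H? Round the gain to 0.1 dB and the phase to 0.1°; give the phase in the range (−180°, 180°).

At s = jω = j1:
quadratic: (j1)² + 0.64·j1 + 4 = 3 + j0.64 → |·| ≈ 3.0675, ∠ ≈ 12.04°
|H| = 20 / 3.0675 ≈ 6.52
Gain = 20 log₁₀(6.52) ≈ 16.28 dB
∠H = 0.00° − 12.04° = -12.04°

16.3 dB, -12.0°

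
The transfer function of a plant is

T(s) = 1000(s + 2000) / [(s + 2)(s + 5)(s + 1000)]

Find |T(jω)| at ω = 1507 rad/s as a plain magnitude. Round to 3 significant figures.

0.000610

At s = jω = j1507:
zero (s+2000): 2000 + j1507 → |·| = √(2000²+1507²) = √6271049 ≈ 2504.2, ∠ = arctan(1507/2000) ≈ 37.00°
pole (s+2): 2 + j1507 → |·| = √(2²+1507²) = √2271053 ≈ 1507, ∠ = arctan(1507/2) ≈ 89.92°
pole (s+5): 5 + j1507 → |·| = √(5²+1507²) = √2271074 ≈ 1507, ∠ = arctan(1507/5) ≈ 89.81°
pole (s+1000): 1000 + j1507 → |·| = √(1000²+1507²) = √3271049 ≈ 1808.6, ∠ = arctan(1507/1000) ≈ 56.43°
|T| = 1000 · 2504.2 / 4.1074e+09 ≈ 0.00060968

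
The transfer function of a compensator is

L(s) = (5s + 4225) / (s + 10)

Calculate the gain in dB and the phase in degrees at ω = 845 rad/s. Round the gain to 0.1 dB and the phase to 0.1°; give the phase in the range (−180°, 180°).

Substitute s = j845:
Numerator: 5(j845) + 4225 = 4225 + j4225
Denominator: (j845) + 10 = 10 + j845
|N| = √(4225² + 4225²) ≈ 5975.1, ∠N ≈ 45.00°
|D| = √(10² + 845²) ≈ 845.06, ∠D ≈ 89.32°
|L| = 5975.1 / 845.06 ≈ 7.0706
Gain = 20 log₁₀(7.0706) ≈ 16.99 dB
∠L = 45.00° − 89.32° = -44.32°

17.0 dB, -44.3°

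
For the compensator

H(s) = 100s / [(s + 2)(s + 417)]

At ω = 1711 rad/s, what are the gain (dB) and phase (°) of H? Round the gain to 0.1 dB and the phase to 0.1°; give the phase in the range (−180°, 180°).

-24.9 dB, -76.2°

At s = jω = j1711:
zero at origin: s = j1711 → |·| = 1711, ∠ = 90.00°
pole (s+2): 2 + j1711 → |·| = √(2²+1711²) = √2927525 ≈ 1711, ∠ = arctan(1711/2) ≈ 89.93°
pole (s+417): 417 + j1711 → |·| = √(417²+1711²) = √3101410 ≈ 1761.1, ∠ = arctan(1711/417) ≈ 76.30°
|H| = 100 · 1711 / 3.0132e+06 ≈ 0.056783
Gain = 20 log₁₀(0.056783) ≈ -24.92 dB
∠H = 90.00° − 166.23° = -76.23°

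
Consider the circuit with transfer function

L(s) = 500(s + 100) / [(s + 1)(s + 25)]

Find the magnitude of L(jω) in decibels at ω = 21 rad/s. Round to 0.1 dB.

At s = jω = j21:
zero (s+100): 100 + j21 → |·| = √(100²+21²) = √10441 ≈ 102.18, ∠ = arctan(21/100) ≈ 11.86°
pole (s+1): 1 + j21 → |·| = √(1²+21²) = √442 ≈ 21.024, ∠ = arctan(21/1) ≈ 87.27°
pole (s+25): 25 + j21 → |·| = √(25²+21²) = √1066 ≈ 32.65, ∠ = arctan(21/25) ≈ 40.03°
|L| = 500 · 102.18 / 686.43 ≈ 74.429
Gain = 20 log₁₀(74.429) ≈ 37.43 dB

37.4 dB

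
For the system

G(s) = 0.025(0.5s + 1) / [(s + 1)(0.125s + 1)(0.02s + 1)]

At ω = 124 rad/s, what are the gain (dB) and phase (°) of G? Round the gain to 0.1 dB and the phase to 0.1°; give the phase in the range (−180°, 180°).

-70.4 dB, -154.8°

At ω = 124 rad/s:
zero (1 + j124·0.5) = 1 + j62 → |·| ≈ 62.008, ∠ ≈ 89.08°
pole (1 + j124·1) = 1 + j124 → |·| ≈ 124, ∠ ≈ 89.54°
pole (1 + j124·0.125) = 1 + j15.5 → |·| ≈ 15.532, ∠ ≈ 86.31°
pole (1 + j124·0.02) = 1 + j2.48 → |·| ≈ 2.674, ∠ ≈ 68.04°
|G| = 0.025 · 62.008 / (124 · 15.532 · 2.674) ≈ 0.00030101
Gain = 20 log₁₀(0.00030101) ≈ -70.43 dB
∠G = (89.08°) − (89.54° + 86.31° + 68.04°) = -154.81°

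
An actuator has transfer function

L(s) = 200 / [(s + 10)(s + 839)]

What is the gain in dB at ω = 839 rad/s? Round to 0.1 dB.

At s = jω = j839:
pole (s+10): 10 + j839 → |·| = √(10²+839²) = √704021 ≈ 839.06, ∠ = arctan(839/10) ≈ 89.32°
pole (s+839): 839 + j839 → |·| = √(839²+839²) = √1407842 ≈ 1186.5, ∠ = arctan(839/839) ≈ 45.00°
|L| = 200 / 9.9554e+05 ≈ 0.0002009
Gain = 20 log₁₀(0.0002009) ≈ -73.94 dB

-73.9 dB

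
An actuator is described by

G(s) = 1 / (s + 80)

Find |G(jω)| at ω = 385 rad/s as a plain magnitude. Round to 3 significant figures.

Substitute s = j385:
Numerator: 1 = 1 + j0
Denominator: (j385) + 80 = 80 + j385
|N| = √(1² + 0²) ≈ 1, ∠N ≈ 0.00°
|D| = √(80² + 385²) ≈ 393.22, ∠D ≈ 78.26°
|G| = 1 / 393.22 ≈ 0.0025431

0.00254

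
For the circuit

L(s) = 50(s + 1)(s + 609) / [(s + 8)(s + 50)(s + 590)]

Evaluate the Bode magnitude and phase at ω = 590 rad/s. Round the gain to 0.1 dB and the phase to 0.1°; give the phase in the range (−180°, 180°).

-21.3 dB, -85.4°

At s = jω = j590:
zero (s+1): 1 + j590 → |·| = √(1²+590²) = √348101 ≈ 590, ∠ = arctan(590/1) ≈ 89.90°
zero (s+609): 609 + j590 → |·| = √(609²+590²) = √718981 ≈ 847.93, ∠ = arctan(590/609) ≈ 44.09°
pole (s+8): 8 + j590 → |·| = √(8²+590²) = √348164 ≈ 590.05, ∠ = arctan(590/8) ≈ 89.22°
pole (s+50): 50 + j590 → |·| = √(50²+590²) = √350600 ≈ 592.11, ∠ = arctan(590/50) ≈ 85.16°
pole (s+590): 590 + j590 → |·| = √(590²+590²) = √696200 ≈ 834.39, ∠ = arctan(590/590) ≈ 45.00°
|L| = 50 · 5.0028e+05 / 2.9151e+08 ≈ 0.085808
Gain = 20 log₁₀(0.085808) ≈ -21.33 dB
∠L = 133.99° − 219.38° = -85.39°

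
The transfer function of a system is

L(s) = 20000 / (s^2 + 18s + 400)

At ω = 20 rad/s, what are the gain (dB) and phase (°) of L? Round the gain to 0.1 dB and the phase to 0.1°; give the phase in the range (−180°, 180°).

At s = jω = j20:
quadratic: (j20)² + 18·j20 + 400 = 0 + j360 → |·| ≈ 360, ∠ ≈ 90.00°
|L| = 20000 / 360 ≈ 55.556
Gain = 20 log₁₀(55.556) ≈ 34.89 dB
∠L = 0.00° − 90.00° = -90.00°

34.9 dB, -90.0°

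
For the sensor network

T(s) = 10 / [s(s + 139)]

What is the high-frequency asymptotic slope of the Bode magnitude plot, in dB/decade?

Each pole contributes −20 dB/decade at high frequency; each zero contributes +20 dB/decade.
Net: 0 zero(s) − 2 pole(s) → -40 dB/decade.

-40 dB/decade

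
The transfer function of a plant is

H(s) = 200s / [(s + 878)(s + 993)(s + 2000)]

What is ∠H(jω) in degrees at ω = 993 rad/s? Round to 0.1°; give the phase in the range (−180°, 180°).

At s = jω = j993:
zero at origin: s = j993 → |·| = 993, ∠ = 90.00°
pole (s+878): 878 + j993 → |·| = √(878²+993²) = √1756933 ≈ 1325.5, ∠ = arctan(993/878) ≈ 48.52°
pole (s+993): 993 + j993 → |·| = √(993²+993²) = √1972098 ≈ 1404.3, ∠ = arctan(993/993) ≈ 45.00°
pole (s+2000): 2000 + j993 → |·| = √(2000²+993²) = √4986049 ≈ 2232.9, ∠ = arctan(993/2000) ≈ 26.40°
∠H = 90.00° − 119.92° = -29.92°

-29.9°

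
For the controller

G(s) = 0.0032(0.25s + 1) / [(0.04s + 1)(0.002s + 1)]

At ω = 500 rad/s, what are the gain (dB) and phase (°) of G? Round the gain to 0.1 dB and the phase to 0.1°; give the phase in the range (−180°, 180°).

At ω = 500 rad/s:
zero (1 + j500·0.25) = 1 + j125 → |·| ≈ 125, ∠ ≈ 89.54°
pole (1 + j500·0.04) = 1 + j20 → |·| ≈ 20.025, ∠ ≈ 87.14°
pole (1 + j500·0.002) = 1 + j1 → |·| ≈ 1.4142, ∠ ≈ 45.00°
|G| = 0.0032 · 125 / (20.025 · 1.4142) ≈ 0.014125
Gain = 20 log₁₀(0.014125) ≈ -37.00 dB
∠G = (89.54°) − (87.14° + 45.00°) = -42.60°

-37.0 dB, -42.6°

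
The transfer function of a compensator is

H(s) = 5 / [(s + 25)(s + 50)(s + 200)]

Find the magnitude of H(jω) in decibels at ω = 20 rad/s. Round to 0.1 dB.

At s = jω = j20:
pole (s+25): 25 + j20 → |·| = √(25²+20²) = √1025 ≈ 32.016, ∠ = arctan(20/25) ≈ 38.66°
pole (s+50): 50 + j20 → |·| = √(50²+20²) = √2900 ≈ 53.852, ∠ = arctan(20/50) ≈ 21.80°
pole (s+200): 200 + j20 → |·| = √(200²+20²) = √40400 ≈ 201, ∠ = arctan(20/200) ≈ 5.71°
|H| = 5 / 3.4655e+05 ≈ 1.4428e-05
Gain = 20 log₁₀(1.4428e-05) ≈ -96.82 dB

-96.8 dB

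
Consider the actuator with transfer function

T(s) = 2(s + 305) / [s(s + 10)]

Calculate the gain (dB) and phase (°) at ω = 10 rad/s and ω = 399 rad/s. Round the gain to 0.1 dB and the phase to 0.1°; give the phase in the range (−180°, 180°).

ω = 10: 12.7 dB, -133.1°; ω = 399: -44.0 dB, -126.0°

At s = jω = j10:
zero (s+305): 305 + j10 → |·| = √(305²+10²) = √93125 ≈ 305.16, ∠ = arctan(10/305) ≈ 1.88°
pole (s+10): 10 + j10 → |·| = √(10²+10²) = √200 ≈ 14.142, ∠ = arctan(10/10) ≈ 45.00°
pole at origin: |s| = 10, ∠ = 90.00° (in denominator)
|T| = 2 · 305.16 / 141.42 ≈ 4.3157
Gain = 20 log₁₀(4.3157) ≈ 12.70 dB
∠T = 1.88° − 135.00° = -133.12°

At s = jω = j399:
zero (s+305): 305 + j399 → |·| = √(305²+399²) = √252226 ≈ 502.22, ∠ = arctan(399/305) ≈ 52.61°
pole (s+10): 10 + j399 → |·| = √(10²+399²) = √159301 ≈ 399.13, ∠ = arctan(399/10) ≈ 88.56°
pole at origin: |s| = 399, ∠ = 90.00° (in denominator)
|T| = 2 · 502.22 / 1.5925e+05 ≈ 0.0063073
Gain = 20 log₁₀(0.0063073) ≈ -44.00 dB
∠T = 52.61° − 178.56° = -125.95°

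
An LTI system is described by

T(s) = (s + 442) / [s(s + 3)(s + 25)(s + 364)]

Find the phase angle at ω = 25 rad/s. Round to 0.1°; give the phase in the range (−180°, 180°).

141.2°

At s = jω = j25:
zero (s+442): 442 + j25 → |·| = √(442²+25²) = √195989 ≈ 442.71, ∠ = arctan(25/442) ≈ 3.24°
pole (s+3): 3 + j25 → |·| = √(3²+25²) = √634 ≈ 25.179, ∠ = arctan(25/3) ≈ 83.16°
pole (s+25): 25 + j25 → |·| = √(25²+25²) = √1250 ≈ 35.355, ∠ = arctan(25/25) ≈ 45.00°
pole (s+364): 364 + j25 → |·| = √(364²+25²) = √133121 ≈ 364.86, ∠ = arctan(25/364) ≈ 3.93°
pole at origin: |s| = 25, ∠ = 90.00° (in denominator)
∠T = 3.24° − 222.09° = -218.85° ≡ 141.15° (principal value)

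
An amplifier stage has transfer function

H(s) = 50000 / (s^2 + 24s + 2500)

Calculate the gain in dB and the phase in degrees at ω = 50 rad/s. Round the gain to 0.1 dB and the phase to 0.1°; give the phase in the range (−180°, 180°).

At s = jω = j50:
quadratic: (j50)² + 24·j50 + 2500 = 0 + j1200 → |·| ≈ 1200, ∠ ≈ 90.00°
|H| = 50000 / 1200 ≈ 41.667
Gain = 20 log₁₀(41.667) ≈ 32.40 dB
∠H = 0.00° − 90.00° = -90.00°

32.4 dB, -90.0°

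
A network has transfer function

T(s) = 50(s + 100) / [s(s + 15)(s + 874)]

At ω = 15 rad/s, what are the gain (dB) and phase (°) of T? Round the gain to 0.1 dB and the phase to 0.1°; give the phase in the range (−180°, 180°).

-34.8 dB, -127.5°

At s = jω = j15:
zero (s+100): 100 + j15 → |·| = √(100²+15²) = √10225 ≈ 101.12, ∠ = arctan(15/100) ≈ 8.53°
pole (s+15): 15 + j15 → |·| = √(15²+15²) = √450 ≈ 21.213, ∠ = arctan(15/15) ≈ 45.00°
pole (s+874): 874 + j15 → |·| = √(874²+15²) = √764101 ≈ 874.13, ∠ = arctan(15/874) ≈ 0.98°
pole at origin: |s| = 15, ∠ = 90.00° (in denominator)
|T| = 50 · 101.12 / 2.7814e+05 ≈ 0.018178
Gain = 20 log₁₀(0.018178) ≈ -34.81 dB
∠T = 8.53° − 135.98° = -127.45°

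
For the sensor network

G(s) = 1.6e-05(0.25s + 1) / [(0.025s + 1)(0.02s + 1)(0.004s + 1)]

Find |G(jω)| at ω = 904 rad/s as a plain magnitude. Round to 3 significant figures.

At ω = 904 rad/s:
zero (1 + j904·0.25) = 1 + j226 → |·| ≈ 226, ∠ ≈ 89.75°
pole (1 + j904·0.025) = 1 + j22.6 → |·| ≈ 22.622, ∠ ≈ 87.47°
pole (1 + j904·0.02) = 1 + j18.08 → |·| ≈ 18.108, ∠ ≈ 86.83°
pole (1 + j904·0.004) = 1 + j3.616 → |·| ≈ 3.7517, ∠ ≈ 74.54°
|G| = 1.6e-05 · 226 / (22.622 · 18.108 · 3.7517) ≈ 2.3529e-06

2.35e-06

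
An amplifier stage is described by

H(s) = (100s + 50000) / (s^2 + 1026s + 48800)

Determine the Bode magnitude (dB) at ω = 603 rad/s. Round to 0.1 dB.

Substitute s = j603:
Numerator: 100(j603) + 50000 = 50000 + j60300
Denominator: (j603)^2 + 1026(j603) + 48800 = -314809 + j618678
|N| = √(50000² + 60300²) ≈ 78333, ∠N ≈ 50.33°
|D| = √(314809² + 618678²) ≈ 6.9417e+05, ∠D ≈ 116.97°
|H| = 78333 / 6.9417e+05 ≈ 0.11284
Gain = 20 log₁₀(0.11284) ≈ -18.95 dB

-19.0 dB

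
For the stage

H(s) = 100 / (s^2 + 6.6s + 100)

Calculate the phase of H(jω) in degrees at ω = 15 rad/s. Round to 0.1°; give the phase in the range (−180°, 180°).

At s = jω = j15:
quadratic: (j15)² + 6.6·j15 + 100 = -125 + j99 → |·| ≈ 159.46, ∠ ≈ 141.62°
∠H = 0.00° − 141.62° = -141.62°

-141.6°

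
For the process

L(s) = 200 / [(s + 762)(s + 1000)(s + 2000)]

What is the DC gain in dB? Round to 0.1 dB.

-137.6 dB

L(0) = 200 / (762·1000·2000) ≈ 1.3123e-07
20 log₁₀(1.3123e-07) ≈ -137.64 dB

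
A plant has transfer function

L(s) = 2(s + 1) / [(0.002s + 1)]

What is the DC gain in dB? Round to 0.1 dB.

L(0) = 2 · 1 / 1 = 2
20 log₁₀(2) ≈ 6.02 dB

6.0 dB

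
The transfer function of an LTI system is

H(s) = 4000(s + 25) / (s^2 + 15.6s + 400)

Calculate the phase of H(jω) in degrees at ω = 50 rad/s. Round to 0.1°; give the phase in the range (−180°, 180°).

At s = jω = j50:
zero (s+25): 25 + j50 → |·| = √(25²+50²) = √3125 ≈ 55.902, ∠ = arctan(50/25) ≈ 63.43°
quadratic: (j50)² + 15.6·j50 + 400 = -2100 + j780 → |·| ≈ 2240.2, ∠ ≈ 159.62°
∠H = 63.43° − 159.62° = -96.19°

-96.2°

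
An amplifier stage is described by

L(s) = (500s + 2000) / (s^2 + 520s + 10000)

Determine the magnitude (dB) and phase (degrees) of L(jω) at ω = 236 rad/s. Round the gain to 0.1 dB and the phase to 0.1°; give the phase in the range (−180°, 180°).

-0.9 dB, -21.4°

Substitute s = j236:
Numerator: 500(j236) + 2000 = 2000 + j118000
Denominator: (j236)^2 + 520(j236) + 10000 = -45696 + j122720
|N| = √(2000² + 118000²) ≈ 1.1802e+05, ∠N ≈ 89.03°
|D| = √(45696² + 122720²) ≈ 1.3095e+05, ∠D ≈ 110.42°
|L| = 1.1802e+05 / 1.3095e+05 ≈ 0.90126
Gain = 20 log₁₀(0.90126) ≈ -0.90 dB
∠L = 89.03° − 110.42° = -21.39°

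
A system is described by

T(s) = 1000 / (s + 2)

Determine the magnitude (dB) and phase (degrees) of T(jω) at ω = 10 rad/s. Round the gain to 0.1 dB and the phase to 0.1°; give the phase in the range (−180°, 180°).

At s = jω = j10:
pole (s+2): 2 + j10 → |·| = √(2²+10²) = √104 ≈ 10.198, ∠ = arctan(10/2) ≈ 78.69°
|T| = 1000 / 10.198 ≈ 98.058
Gain = 20 log₁₀(98.058) ≈ 39.83 dB
∠T = 0.00° − 78.69° = -78.69°

39.8 dB, -78.7°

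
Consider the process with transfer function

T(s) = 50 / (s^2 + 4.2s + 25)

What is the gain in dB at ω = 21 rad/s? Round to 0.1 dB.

-18.6 dB

At s = jω = j21:
quadratic: (j21)² + 4.2·j21 + 25 = -416 + j88.2 → |·| ≈ 425.25, ∠ ≈ 168.03°
|T| = 50 / 425.25 ≈ 0.11758
Gain = 20 log₁₀(0.11758) ≈ -18.59 dB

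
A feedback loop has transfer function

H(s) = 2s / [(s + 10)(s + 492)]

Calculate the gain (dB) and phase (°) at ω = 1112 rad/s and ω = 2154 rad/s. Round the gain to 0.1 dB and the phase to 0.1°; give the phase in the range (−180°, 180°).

At s = jω = j1112:
zero at origin: s = j1112 → |·| = 1112, ∠ = 90.00°
pole (s+10): 10 + j1112 → |·| = √(10²+1112²) = √1236644 ≈ 1112, ∠ = arctan(1112/10) ≈ 89.48°
pole (s+492): 492 + j1112 → |·| = √(492²+1112²) = √1478608 ≈ 1216, ∠ = arctan(1112/492) ≈ 66.13°
|H| = 2 · 1112 / 1.3522e+06 ≈ 0.0016447
Gain = 20 log₁₀(0.0016447) ≈ -55.68 dB
∠H = 90.00° − 155.61° = -65.61°

At s = jω = j2154:
zero at origin: s = j2154 → |·| = 2154, ∠ = 90.00°
pole (s+10): 10 + j2154 → |·| = √(10²+2154²) = √4639816 ≈ 2154, ∠ = arctan(2154/10) ≈ 89.73°
pole (s+492): 492 + j2154 → |·| = √(492²+2154²) = √4881780 ≈ 2209.5, ∠ = arctan(2154/492) ≈ 77.13°
|H| = 2 · 2154 / 4.7593e+06 ≈ 0.00090518
Gain = 20 log₁₀(0.00090518) ≈ -60.87 dB
∠H = 90.00° − 166.86° = -76.86°

ω = 1112: -55.7 dB, -65.6°; ω = 2154: -60.9 dB, -76.9°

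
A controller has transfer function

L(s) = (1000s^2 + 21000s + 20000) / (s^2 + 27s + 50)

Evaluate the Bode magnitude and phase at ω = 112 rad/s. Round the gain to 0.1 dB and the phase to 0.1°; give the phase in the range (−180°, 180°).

59.9 dB, 3.0°

Substitute s = j112:
Numerator: 1000(j112)^2 + 21000(j112) + 20000 = -12524000 + j2352000
Denominator: (j112)^2 + 27(j112) + 50 = -12494 + j3024
|N| = √(12524000² + 2352000²) ≈ 1.2743e+07, ∠N ≈ 169.36°
|D| = √(12494² + 3024²) ≈ 12855, ∠D ≈ 166.39°
|L| = 1.2743e+07 / 12855 ≈ 991.29
Gain = 20 log₁₀(991.29) ≈ 59.92 dB
∠L = 169.36° − 166.39° = 2.97°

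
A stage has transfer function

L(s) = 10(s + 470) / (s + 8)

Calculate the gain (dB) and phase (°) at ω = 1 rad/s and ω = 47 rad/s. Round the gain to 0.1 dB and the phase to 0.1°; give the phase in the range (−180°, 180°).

ω = 1: 55.3 dB, -7.0°; ω = 47: 39.9 dB, -74.6°

At s = jω = j1:
zero (s+470): 470 + j1 → |·| = √(470²+1²) = √220901 ≈ 470, ∠ = arctan(1/470) ≈ 0.12°
pole (s+8): 8 + j1 → |·| = √(8²+1²) = √65 ≈ 8.0623, ∠ = arctan(1/8) ≈ 7.13°
|L| = 10 · 470 / 8.0623 ≈ 582.96
Gain = 20 log₁₀(582.96) ≈ 55.31 dB
∠L = 0.12° − 7.13° = -7.01°

At s = jω = j47:
zero (s+470): 470 + j47 → |·| = √(470²+47²) = √223109 ≈ 472.34, ∠ = arctan(47/470) ≈ 5.71°
pole (s+8): 8 + j47 → |·| = √(8²+47²) = √2273 ≈ 47.676, ∠ = arctan(47/8) ≈ 80.34°
|L| = 10 · 472.34 / 47.676 ≈ 99.073
Gain = 20 log₁₀(99.073) ≈ 39.92 dB
∠L = 5.71° − 80.34° = -74.63°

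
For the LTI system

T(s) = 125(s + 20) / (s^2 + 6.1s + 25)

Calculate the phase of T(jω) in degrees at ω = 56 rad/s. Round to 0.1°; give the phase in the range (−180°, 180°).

At s = jω = j56:
zero (s+20): 20 + j56 → |·| = √(20²+56²) = √3536 ≈ 59.464, ∠ = arctan(56/20) ≈ 70.35°
quadratic: (j56)² + 6.1·j56 + 25 = -3111 + j341.6 → |·| ≈ 3129.7, ∠ ≈ 173.73°
∠T = 70.35° − 173.73° = -103.38°

-103.4°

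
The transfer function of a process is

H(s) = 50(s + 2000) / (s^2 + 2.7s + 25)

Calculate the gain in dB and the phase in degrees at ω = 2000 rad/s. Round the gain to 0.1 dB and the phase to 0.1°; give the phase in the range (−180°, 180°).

-29.0 dB, -134.9°

At s = jω = j2000:
zero (s+2000): 2000 + j2000 → |·| = √(2000²+2000²) = √8000000 ≈ 2828.4, ∠ = arctan(2000/2000) ≈ 45.00°
quadratic: (j2000)² + 2.7·j2000 + 25 = -3999975 + j5400 → |·| ≈ 4e+06, ∠ ≈ 179.92°
|H| = 50 · 2828.4 / 4e+06 ≈ 0.035355
Gain = 20 log₁₀(0.035355) ≈ -29.03 dB
∠H = 45.00° − 179.92° = -134.92°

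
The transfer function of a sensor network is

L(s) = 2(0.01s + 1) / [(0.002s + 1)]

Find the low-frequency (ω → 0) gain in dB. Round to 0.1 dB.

6.0 dB

L(0) = 2 · 1 / 1 = 2
20 log₁₀(2) ≈ 6.02 dB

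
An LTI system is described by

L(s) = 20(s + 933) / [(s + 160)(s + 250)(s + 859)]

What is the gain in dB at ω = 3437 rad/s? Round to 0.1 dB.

-115.4 dB

At s = jω = j3437:
zero (s+933): 933 + j3437 → |·| = √(933²+3437²) = √12683458 ≈ 3561.4, ∠ = arctan(3437/933) ≈ 74.81°
pole (s+160): 160 + j3437 → |·| = √(160²+3437²) = √11838569 ≈ 3440.7, ∠ = arctan(3437/160) ≈ 87.33°
pole (s+250): 250 + j3437 → |·| = √(250²+3437²) = √11875469 ≈ 3446.1, ∠ = arctan(3437/250) ≈ 85.84°
pole (s+859): 859 + j3437 → |·| = √(859²+3437²) = √12550850 ≈ 3542.7, ∠ = arctan(3437/859) ≈ 75.97°
|L| = 20 · 3561.4 / 4.2006e+10 ≈ 1.6957e-06
Gain = 20 log₁₀(1.6957e-06) ≈ -115.41 dB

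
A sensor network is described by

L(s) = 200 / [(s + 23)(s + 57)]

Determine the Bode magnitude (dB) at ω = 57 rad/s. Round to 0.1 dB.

-27.9 dB

At s = jω = j57:
pole (s+23): 23 + j57 → |·| = √(23²+57²) = √3778 ≈ 61.465, ∠ = arctan(57/23) ≈ 68.03°
pole (s+57): 57 + j57 → |·| = √(57²+57²) = √6498 ≈ 80.61, ∠ = arctan(57/57) ≈ 45.00°
|L| = 200 / 4954.7 ≈ 0.040366
Gain = 20 log₁₀(0.040366) ≈ -27.88 dB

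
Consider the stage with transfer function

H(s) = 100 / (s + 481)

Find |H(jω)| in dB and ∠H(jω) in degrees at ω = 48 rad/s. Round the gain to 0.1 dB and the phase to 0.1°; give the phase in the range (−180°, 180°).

-13.7 dB, -5.7°

At s = jω = j48:
pole (s+481): 481 + j48 → |·| = √(481²+48²) = √233665 ≈ 483.39, ∠ = arctan(48/481) ≈ 5.70°
|H| = 100 / 483.39 ≈ 0.20687
Gain = 20 log₁₀(0.20687) ≈ -13.69 dB
∠H = 0.00° − 5.70° = -5.70°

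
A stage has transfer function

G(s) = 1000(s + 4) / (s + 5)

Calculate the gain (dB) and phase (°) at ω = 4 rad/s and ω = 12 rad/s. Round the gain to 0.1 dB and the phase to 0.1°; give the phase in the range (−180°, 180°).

At s = jω = j4:
zero (s+4): 4 + j4 → |·| = √(4²+4²) = √32 ≈ 5.6569, ∠ = arctan(4/4) ≈ 45.00°
pole (s+5): 5 + j4 → |·| = √(5²+4²) = √41 ≈ 6.4031, ∠ = arctan(4/5) ≈ 38.66°
|G| = 1000 · 5.6569 / 6.4031 ≈ 883.46
Gain = 20 log₁₀(883.46) ≈ 58.92 dB
∠G = 45.00° − 38.66° = 6.34°

At s = jω = j12:
zero (s+4): 4 + j12 → |·| = √(4²+12²) = √160 ≈ 12.649, ∠ = arctan(12/4) ≈ 71.57°
pole (s+5): 5 + j12 → |·| = √(5²+12²) = √169 ≈ 13, ∠ = arctan(12/5) ≈ 67.38°
|G| = 1000 · 12.649 / 13 ≈ 973
Gain = 20 log₁₀(973) ≈ 59.76 dB
∠G = 71.57° − 67.38° = 4.19°

ω = 4: 58.9 dB, 6.3°; ω = 12: 59.8 dB, 4.2°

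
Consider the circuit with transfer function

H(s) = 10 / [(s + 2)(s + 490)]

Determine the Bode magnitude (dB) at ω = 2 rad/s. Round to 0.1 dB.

-42.8 dB

At s = jω = j2:
pole (s+2): 2 + j2 → |·| = √(2²+2²) = √8 ≈ 2.8284, ∠ = arctan(2/2) ≈ 45.00°
pole (s+490): 490 + j2 → |·| = √(490²+2²) = √240104 ≈ 490, ∠ = arctan(2/490) ≈ 0.23°
|H| = 10 / 1385.9 ≈ 0.0072155
Gain = 20 log₁₀(0.0072155) ≈ -42.83 dB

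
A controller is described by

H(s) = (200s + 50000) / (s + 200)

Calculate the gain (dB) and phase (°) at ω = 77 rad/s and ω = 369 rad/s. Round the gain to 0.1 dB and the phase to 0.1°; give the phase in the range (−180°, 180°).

ω = 77: 47.8 dB, -3.9°; ω = 369: 46.5 dB, -5.7°

Substitute s = j77:
Numerator: 200(j77) + 50000 = 50000 + j15400
Denominator: (j77) + 200 = 200 + j77
|N| = √(50000² + 15400²) ≈ 52318, ∠N ≈ 17.12°
|D| = √(200² + 77²) ≈ 214.31, ∠D ≈ 21.06°
|H| = 52318 / 214.31 ≈ 244.12
Gain = 20 log₁₀(244.12) ≈ 47.75 dB
∠H = 17.12° − 21.06° = -3.94°

Substitute s = j369:
Numerator: 200(j369) + 50000 = 50000 + j73800
Denominator: (j369) + 200 = 200 + j369
|N| = √(50000² + 73800²) ≈ 89143, ∠N ≈ 55.88°
|D| = √(200² + 369²) ≈ 419.72, ∠D ≈ 61.54°
|H| = 89143 / 419.72 ≈ 212.39
Gain = 20 log₁₀(212.39) ≈ 46.54 dB
∠H = 55.88° − 61.54° = -5.66°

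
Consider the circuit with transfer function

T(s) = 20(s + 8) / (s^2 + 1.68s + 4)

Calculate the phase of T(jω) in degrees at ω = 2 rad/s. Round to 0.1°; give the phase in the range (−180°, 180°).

-76.0°

At s = jω = j2:
zero (s+8): 8 + j2 → |·| = √(8²+2²) = √68 ≈ 8.2462, ∠ = arctan(2/8) ≈ 14.04°
quadratic: (j2)² + 1.68·j2 + 4 = 0 + j3.36 → |·| ≈ 3.36, ∠ ≈ 90.00°
∠T = 14.04° − 90.00° = -75.96°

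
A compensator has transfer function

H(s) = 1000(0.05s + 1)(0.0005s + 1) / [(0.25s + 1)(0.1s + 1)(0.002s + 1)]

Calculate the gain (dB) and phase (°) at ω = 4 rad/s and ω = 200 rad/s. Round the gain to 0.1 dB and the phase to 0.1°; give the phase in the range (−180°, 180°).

ω = 4: 56.5 dB, -55.8°; ω = 200: 19.4 dB, -107.8°

At ω = 4 rad/s:
zero (1 + j4·0.05) = 1 + j0.2 → |·| ≈ 1.0198, ∠ ≈ 11.31°
zero (1 + j4·0.0005) = 1 + j0.002 → |·| ≈ 1, ∠ ≈ 0.11°
pole (1 + j4·0.25) = 1 + j1 → |·| ≈ 1.4142, ∠ ≈ 45.00°
pole (1 + j4·0.1) = 1 + j0.4 → |·| ≈ 1.077, ∠ ≈ 21.80°
pole (1 + j4·0.002) = 1 + j0.008 → |·| ≈ 1, ∠ ≈ 0.46°
|H| = 1000 · 1.0198 · 1 / (1.4142 · 1.077 · 1) ≈ 669.56
Gain = 20 log₁₀(669.56) ≈ 56.52 dB
∠H = (11.31° + 0.11°) − (45.00° + 21.80° + 0.46°) = -55.84°

At ω = 200 rad/s:
zero (1 + j200·0.05) = 1 + j10 → |·| ≈ 10.05, ∠ ≈ 84.29°
zero (1 + j200·0.0005) = 1 + j0.1 → |·| ≈ 1.005, ∠ ≈ 5.71°
pole (1 + j200·0.25) = 1 + j50 → |·| ≈ 50.01, ∠ ≈ 88.85°
pole (1 + j200·0.1) = 1 + j20 → |·| ≈ 20.025, ∠ ≈ 87.14°
pole (1 + j200·0.002) = 1 + j0.4 → |·| ≈ 1.077, ∠ ≈ 21.80°
|H| = 1000 · 10.05 · 1.005 / (50.01 · 20.025 · 1.077) ≈ 9.3646
Gain = 20 log₁₀(9.3646) ≈ 19.43 dB
∠H = (84.29° + 5.71°) − (88.85° + 87.14° + 21.80°) = -107.79°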